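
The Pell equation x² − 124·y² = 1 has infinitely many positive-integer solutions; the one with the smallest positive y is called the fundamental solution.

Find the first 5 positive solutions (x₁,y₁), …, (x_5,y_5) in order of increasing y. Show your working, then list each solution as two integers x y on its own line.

√124 = [11; 7,2,1,1,1,…,2,7,22, …], period ℓ=16 (even) → k=15
i=0: a=11 ⇒ p=11, q=1
i=1: a=7 ⇒ p=78, q=7
i=2: a=2 ⇒ p=167, q=15
i=3: a=1 ⇒ p=245, q=22
i=4: a=1 ⇒ p=412, q=37
i=5: a=1 ⇒ p=657, q=59
i=6: a=3 ⇒ p=2383, q=214
i=7: a=1 ⇒ p=3040, q=273
i=8: a=4 ⇒ p=14543, q=1306
i=9: a=1 ⇒ p=17583, q=1579
…
i=11: a=1 ⇒ p=84875, q=7622
i=12: a=1 ⇒ p=152167, q=13665
i=13: a=1 ⇒ p=237042, q=21287
i=14: a=2 ⇒ p=626251, q=56239
i=15: a=7 ⇒ p=4620799, q=414960
fundamental: x₁=4620799, y₁=414960  (since 21351783398401 − 124·172191801600 = 1)
k=2:  x_2 = 4620799·4620799+124·414960·414960 = 42703566796801,  y_2 = 4620799·414960+414960·4620799 = 3834893506080
k=3:  x_3 = 4620799·42703566796801+124·414960·3834893506080 = 394649197502177907199,  y_3 = 4620799·3834893506080+414960·42703566796801 = 35440544156001500880
k=4:  x_4 = 4620799·394649197502177907199+124·414960·35440544156001500880 = 3647189234337689639247667201,  y_4 = 4620799·35440544156001500880+414960·394649197502177907199 = 327527261991011323636100160
k=5:  x_5 = 4620799·3647189234337689639247667201+124·414960·327527261991011323636100160 = 33705856733676329245494460531519999,  y_5 = 4620799·327527261991011323636100160+414960·3647189234337689639247667201 = 3026875289361570825948579964954800

4620799 414960
42703566796801 3834893506080
394649197502177907199 35440544156001500880
3647189234337689639247667201 327527261991011323636100160
33705856733676329245494460531519999 3026875289361570825948579964954800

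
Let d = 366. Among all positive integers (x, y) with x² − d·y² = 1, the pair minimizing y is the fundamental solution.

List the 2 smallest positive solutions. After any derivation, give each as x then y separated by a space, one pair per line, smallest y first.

[19; 7,1,1,1,2,12,2,1,1,1,7,38] for √366; ℓ=12 ⇒ convergent index 11
k=0  a_k=19  p_k/q_k = 19/1
k=1  a_k=7  p_k/q_k = 134/7
k=2  a_k=1  p_k/q_k = 153/8
k=3  a_k=1  p_k/q_k = 287/15
k=4  a_k=1  p_k/q_k = 440/23
k=5  a_k=2  p_k/q_k = 1167/61
k=6  a_k=12  p_k/q_k = 14444/755
k=7  a_k=2  p_k/q_k = 30055/1571
k=8  a_k=1  p_k/q_k = 44499/2326
k=9  a_k=1  p_k/q_k = 74554/3897
k=10  a_k=1  p_k/q_k = 119053/6223
k=11  a_k=7  p_k/q_k = 907925/47458
→ (907925, 47458).  Check: 907925²=824327805625, 366·47458²=824327805624, difference 1.
k=2:  x_2 = 907925·907925+366·47458·47458 = 1648655611249,  y_2 = 907925·47458+47458·907925 = 86176609300

907925 47458
1648655611249 86176609300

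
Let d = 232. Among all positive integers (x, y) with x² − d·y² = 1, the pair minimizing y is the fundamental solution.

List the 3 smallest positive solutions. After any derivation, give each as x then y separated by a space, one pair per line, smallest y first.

19603 1287
768555217 50458122
30131975818099 1978261129845

[15; 4,3,7,3,4,30] for √232; ℓ=6 ⇒ convergent index 5
k=0  a_k=15  p_k/q_k = 15/1
k=1  a_k=4  p_k/q_k = 61/4
k=2  a_k=3  p_k/q_k = 198/13
k=3  a_k=7  p_k/q_k = 1447/95
k=4  a_k=3  p_k/q_k = 4539/298
k=5  a_k=4  p_k/q_k = 19603/1287
fundamental: x₁=19603, y₁=1287  (since 384277609 − 232·1656369 = 1)
k=2:  x_2 = 19603·19603+232·1287·1287 = 768555217,  y_2 = 19603·1287+1287·19603 = 50458122
k=3:  x_3 = 19603·768555217+232·1287·50458122 = 30131975818099,  y_3 = 19603·50458122+1287·768555217 = 1978261129845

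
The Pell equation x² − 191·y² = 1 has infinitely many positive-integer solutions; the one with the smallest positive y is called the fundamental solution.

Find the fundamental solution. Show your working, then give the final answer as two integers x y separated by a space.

√191 = [13; 1,4,1,1,3,…,4,1,26, …], period ℓ=16 (even) → k=15
i=0: a=13 ⇒ p=13, q=1
i=1: a=1 ⇒ p=14, q=1
i=2: a=4 ⇒ p=69, q=5
i=3: a=1 ⇒ p=83, q=6
i=4: a=1 ⇒ p=152, q=11
i=5: a=3 ⇒ p=539, q=39
…
i=12: a=1 ⇒ p=911765, q=65973
i=13: a=1 ⇒ p=1616447, q=116962
i=14: a=4 ⇒ p=7377553, q=533821
i=15: a=1 ⇒ p=8994000, q=650783
→ (8994000, 650783).  Check: 8994000²=80892036000000, 191·650783²=80892035999999, difference 1.

8994000 650783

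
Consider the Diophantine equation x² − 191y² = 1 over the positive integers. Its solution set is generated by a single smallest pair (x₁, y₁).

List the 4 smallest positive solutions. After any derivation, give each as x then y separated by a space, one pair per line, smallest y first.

√191 → a₀=13, period (1,4,1,1,3,…,4,1,26); ℓ=16 even so k=15
step 0: (13, 1)  from 13·(1,0) + (0,1)
step 1: (14, 1)  from 1·(13,1) + (1,0)
step 2: (69, 5)  from 4·(14,1) + (13,1)
…
step 5: (539, 39)  from 3·(152,11) + (83,6)
step 6: (1230, 89)  from 2·(539,39) + (152,11)
step 7: (2999, 217)  from 2·(1230,89) + (539,39)
…
step 9: (83433, 6037)  from 2·(40217,2910) + (2999,217)
step 10: (207083, 14984)  from 2·(83433,6037) + (40217,2910)
…
step 13: (1616447, 116962)  from 1·(911765,65973) + (704682,50989)
step 14: (7377553, 533821)  from 4·(1616447,116962) + (911765,65973)
step 15: (8994000, 650783)  from 1·(7377553,533821) + (1616447,116962)
(x₁, y₁) = (8994000, 650783);  8994000² − 191·650783² = 1 ✓
k=2:  x_2 = 8994000·8994000+191·650783·650783 = 161784071999999,  y_2 = 8994000·650783+650783·8994000 = 11706284604000
k=3:  x_3 = 8994000·161784071999999+191·650783·11706284604000 = 2910171887135973018000,  y_3 = 8994000·11706284604000+650783·161784071999999 = 210572647456751349217
k=4:  x_4 = 8994000·2910171887135973018000+191·650783·210572647456751349217 = 52348171905801720863712000001,  y_4 = 8994000·210572647456751349217+650783·2910171887135973018000 = 3787780782452031563430792000

8994000 650783
161784071999999 11706284604000
2910171887135973018000 210572647456751349217
52348171905801720863712000001 3787780782452031563430792000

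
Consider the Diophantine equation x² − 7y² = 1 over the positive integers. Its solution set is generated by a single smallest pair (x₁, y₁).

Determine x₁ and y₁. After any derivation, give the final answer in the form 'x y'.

[2; 1,1,1,4] for √7; ℓ=4 ⇒ convergent index 3
step 0: (2, 1)  from 2·(1,0) + (0,1)
…
step 2: (5, 2)  from 1·(3,1) + (2,1)
step 3: (8, 3)  from 1·(5,2) + (3,1)
fundamental: x₁=8, y₁=3  (since 64 − 7·9 = 1)

8 3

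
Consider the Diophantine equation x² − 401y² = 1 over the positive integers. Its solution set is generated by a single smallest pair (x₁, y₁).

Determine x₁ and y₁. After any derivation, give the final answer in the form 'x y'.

[20; 40] for √401; ℓ=1 ⇒ convergent index 1
i=0: a=20 ⇒ p=20, q=1
i=1: a=40 ⇒ p=801, q=40
(x₁, y₁) = (801, 40);  801² − 401·40² = 1 ✓

801 40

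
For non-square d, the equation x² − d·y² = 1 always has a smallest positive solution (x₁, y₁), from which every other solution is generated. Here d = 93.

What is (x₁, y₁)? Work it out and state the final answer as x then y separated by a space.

12151 1260

[9; 1,1,1,4,6,4,1,1,1,18] for √93; ℓ=10 ⇒ convergent index 9
step 0: (9, 1)  from 9·(1,0) + (0,1)
…
step 3: (29, 3)  from 1·(19,2) + (10,1)
step 4: (135, 14)  from 4·(29,3) + (19,2)
step 5: (839, 87)  from 6·(135,14) + (29,3)
…
step 7: (4330, 449)  from 1·(3491,362) + (839,87)
step 8: (7821, 811)  from 1·(4330,449) + (3491,362)
step 9: (12151, 1260)  from 1·(7821,811) + (4330,449)
→ (12151, 1260).  Check: 12151²=147646801, 93·1260²=147646800, difference 1.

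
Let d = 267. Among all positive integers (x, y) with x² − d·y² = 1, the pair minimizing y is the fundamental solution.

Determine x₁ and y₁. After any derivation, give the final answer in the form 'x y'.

2402 147

[16; 2,1,15,1,2,32] for √267; ℓ=6 ⇒ convergent index 5
k=0  a_k=16  p_k/q_k = 16/1
k=1  a_k=2  p_k/q_k = 33/2
k=2  a_k=1  p_k/q_k = 49/3
k=3  a_k=15  p_k/q_k = 768/47
k=4  a_k=1  p_k/q_k = 817/50
k=5  a_k=2  p_k/q_k = 2402/147
→ (2402, 147).  Check: 2402²=5769604, 267·147²=5769603, difference 1.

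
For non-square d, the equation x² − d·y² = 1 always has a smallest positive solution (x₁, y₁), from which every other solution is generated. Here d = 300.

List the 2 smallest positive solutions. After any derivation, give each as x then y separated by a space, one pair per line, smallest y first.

√300 = [17; 3,8,3,34, …], period ℓ=4 (even) → k=3
k=0  a_k=17  p_k/q_k = 17/1
k=1  a_k=3  p_k/q_k = 52/3
k=2  a_k=8  p_k/q_k = 433/25
k=3  a_k=3  p_k/q_k = 1351/78
(x₁, y₁) = (1351, 78);  1351² − 300·78² = 1 ✓
(1351+78√300)^2 = 3650401 + 210756√300

1351 78
3650401 210756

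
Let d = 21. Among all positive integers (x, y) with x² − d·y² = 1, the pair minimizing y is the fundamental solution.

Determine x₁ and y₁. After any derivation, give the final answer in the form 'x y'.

√21 = [4; 1,1,2,1,1,8, …], period ℓ=6 (even) → k=5
a_0=4:  p_0=4·1+0=4,  q_0=4·0+1=1
a_1=1:  p_1=1·4+1=5,  q_1=1·1+0=1
a_2=1:  p_2=1·5+4=9,  q_2=1·1+1=2
a_3=2:  p_3=2·9+5=23,  q_3=2·2+1=5
a_4=1:  p_4=1·23+9=32,  q_4=1·5+2=7
a_5=1:  p_5=1·32+23=55,  q_5=1·7+5=12
(x₁, y₁) = (55, 12);  55² − 21·12² = 1 ✓

55 12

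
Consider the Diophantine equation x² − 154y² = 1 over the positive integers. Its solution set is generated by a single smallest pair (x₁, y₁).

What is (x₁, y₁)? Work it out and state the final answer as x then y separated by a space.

[12; 2,2,3,1,2,1,3,2,2,24] for √154; ℓ=10 ⇒ convergent index 9
step 0: (12, 1)  from 12·(1,0) + (0,1)
step 1: (25, 2)  from 2·(12,1) + (1,0)
step 2: (62, 5)  from 2·(25,2) + (12,1)
…
step 5: (757, 61)  from 2·(273,22) + (211,17)
step 6: (1030, 83)  from 1·(757,61) + (273,22)
…
step 8: (8724, 703)  from 2·(3847,310) + (1030,83)
step 9: (21295, 1716)  from 2·(8724,703) + (3847,310)
(x₁, y₁) = (21295, 1716);  21295² − 154·1716² = 1 ✓

21295 1716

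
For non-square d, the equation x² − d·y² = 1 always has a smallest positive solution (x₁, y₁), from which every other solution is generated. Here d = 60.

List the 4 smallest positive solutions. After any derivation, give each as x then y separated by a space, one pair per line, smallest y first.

31 4
1921 248
119071 15372
7380481 952816

√60 → a₀=7, period (1,2,1,14); ℓ=4 even so k=3
i=0: a=7 ⇒ p=7, q=1
i=1: a=1 ⇒ p=8, q=1
i=2: a=2 ⇒ p=23, q=3
i=3: a=1 ⇒ p=31, q=4
(x₁, y₁) = (31, 4);  31² − 60·4² = 1 ✓
k=2:  x_2 = 31·31+60·4·4 = 1921,  y_2 = 31·4+4·31 = 248
k=3:  x_3 = 31·1921+60·4·248 = 119071,  y_3 = 31·248+4·1921 = 15372
k=4:  x_4 = 31·119071+60·4·15372 = 7380481,  y_4 = 31·15372+4·119071 = 952816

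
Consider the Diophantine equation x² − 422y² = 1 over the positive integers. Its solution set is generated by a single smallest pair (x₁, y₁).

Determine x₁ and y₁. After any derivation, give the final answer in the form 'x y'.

7022501 341850

d=422: √d = [20; 1,1,5,2,1,…,1,1,40] (ℓ=14, even), read p_13/q_13
step 0: (20, 1)  from 20·(1,0) + (0,1)
step 1: (21, 1)  from 1·(20,1) + (1,0)
step 2: (41, 2)  from 1·(21,1) + (20,1)
step 3: (226, 11)  from 5·(41,2) + (21,1)
step 4: (493, 24)  from 2·(226,11) + (41,2)
…
step 6: (2650, 129)  from 3·(719,35) + (493,24)
step 7: (53719, 2615)  from 20·(2650,129) + (719,35)
step 8: (163807, 7974)  from 3·(53719,2615) + (2650,129)
…
step 11: (3211821, 156349)  from 5·(598859,29152) + (217526,10589)
step 12: (3810680, 185501)  from 1·(3211821,156349) + (598859,29152)
step 13: (7022501, 341850)  from 1·(3810680,185501) + (3211821,156349)
fundamental: x₁=7022501, y₁=341850  (since 49315520295001 − 422·116861422500 = 1)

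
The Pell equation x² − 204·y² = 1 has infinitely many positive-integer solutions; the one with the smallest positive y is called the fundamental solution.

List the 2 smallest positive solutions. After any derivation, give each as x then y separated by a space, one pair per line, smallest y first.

√204 → a₀=14, period (3,1,1,6,1,1,3,28); ℓ=8 even so k=7
i=0: a=14 ⇒ p=14, q=1
…
i=4: a=6 ⇒ p=657, q=46
…
i=6: a=1 ⇒ p=1414, q=99
i=7: a=3 ⇒ p=4999, q=350
fundamental: x₁=4999, y₁=350  (since 24990001 − 204·122500 = 1)
(4999+350√204)^2 = 49980001 + 3499300√204

4999 350
49980001 3499300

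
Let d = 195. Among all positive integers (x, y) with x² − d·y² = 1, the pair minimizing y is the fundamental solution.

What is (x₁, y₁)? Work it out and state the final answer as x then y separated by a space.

14 1

√195 → a₀=13, period (1,26); ℓ=2 even so k=1
a_0=13:  p_0=13·1+0=13,  q_0=13·0+1=1
a_1=1:  p_1=1·13+1=14,  q_1=1·1+0=1
(x₁, y₁) = (14, 1);  14² − 195·1² = 1 ✓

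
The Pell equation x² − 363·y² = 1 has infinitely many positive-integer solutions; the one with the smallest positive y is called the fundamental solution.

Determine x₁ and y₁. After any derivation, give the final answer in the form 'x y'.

[19; 19,38] for √363; ℓ=2 ⇒ convergent index 1
a_0=19:  p_0=19·1+0=19,  q_0=19·0+1=1
a_1=19:  p_1=19·19+1=362,  q_1=19·1+0=19
(x₁, y₁) = (362, 19);  362² − 363·19² = 1 ✓

362 19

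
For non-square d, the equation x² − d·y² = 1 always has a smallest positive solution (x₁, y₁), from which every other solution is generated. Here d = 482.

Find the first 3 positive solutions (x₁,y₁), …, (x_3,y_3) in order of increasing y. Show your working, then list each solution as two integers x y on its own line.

483 22
466577 21252
450712899 20529410

√482 → a₀=21, period (1,20,1,42); ℓ=4 even so k=3
a_0=21:  p_0=21·1+0=21,  q_0=21·0+1=1
…
a_2=20:  p_2=20·22+21=461,  q_2=20·1+1=21
a_3=1:  p_3=1·461+22=483,  q_3=1·21+1=22
→ (483, 22).  Check: 483²=233289, 482·22²=233288, difference 1.
k=2:  x_2 = 483·483+482·22·22 = 466577,  y_2 = 483·22+22·483 = 21252
k=3:  x_3 = 483·466577+482·22·21252 = 450712899,  y_3 = 483·21252+22·466577 = 20529410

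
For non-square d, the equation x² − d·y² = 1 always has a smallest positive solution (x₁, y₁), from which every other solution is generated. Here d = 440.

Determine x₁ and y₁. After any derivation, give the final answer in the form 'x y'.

21 1

d=440: √d = [20; 1,40] (ℓ=2, even), read p_1/q_1
a_0=20:  p_0=20·1+0=20,  q_0=20·0+1=1
a_1=1:  p_1=1·20+1=21,  q_1=1·1+0=1
→ (21, 1).  Check: 21²=441, 440·1²=440, difference 1.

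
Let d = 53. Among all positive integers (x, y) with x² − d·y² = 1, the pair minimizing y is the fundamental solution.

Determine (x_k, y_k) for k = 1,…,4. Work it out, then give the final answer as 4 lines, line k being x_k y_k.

√53 → a₀=7, period (3,1,1,3,14); ℓ=5 odd so k=9
step 0: (7, 1)  from 7·(1,0) + (0,1)
…
step 2: (29, 4)  from 1·(22,3) + (7,1)
step 3: (51, 7)  from 1·(29,4) + (22,3)
…
step 5: (2599, 357)  from 14·(182,25) + (51,7)
step 6: (7979, 1096)  from 3·(2599,357) + (182,25)
…
step 8: (18557, 2549)  from 1·(10578,1453) + (7979,1096)
step 9: (66249, 9100)  from 3·(18557,2549) + (10578,1453)
fundamental: x₁=66249, y₁=9100  (since 4388930001 − 53·82810000 = 1)
(66249+9100√53)^2 = 8777860001 + 1205731800√53
(66249+9100√53)^3 = 1163048894346249 + 159757052027300√53
(66249+9100√53)^4 = 154101652394311440001 + 21167489878307463600√53

66249 9100
8777860001 1205731800
1163048894346249 159757052027300
154101652394311440001 21167489878307463600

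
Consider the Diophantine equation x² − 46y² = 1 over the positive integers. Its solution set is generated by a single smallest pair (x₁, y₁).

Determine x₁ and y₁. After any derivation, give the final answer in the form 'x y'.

24335 3588

√46 → a₀=6, period (1,3,1,1,2,6,2,1,1,3,1,12); ℓ=12 even so k=11
i=0: a=6 ⇒ p=6, q=1
i=1: a=1 ⇒ p=7, q=1
i=2: a=3 ⇒ p=27, q=4
i=3: a=1 ⇒ p=34, q=5
i=4: a=1 ⇒ p=61, q=9
i=5: a=2 ⇒ p=156, q=23
i=6: a=6 ⇒ p=997, q=147
i=7: a=2 ⇒ p=2150, q=317
i=8: a=1 ⇒ p=3147, q=464
i=9: a=1 ⇒ p=5297, q=781
i=10: a=3 ⇒ p=19038, q=2807
i=11: a=1 ⇒ p=24335, q=3588
(x₁, y₁) = (24335, 3588);  24335² − 46·3588² = 1 ✓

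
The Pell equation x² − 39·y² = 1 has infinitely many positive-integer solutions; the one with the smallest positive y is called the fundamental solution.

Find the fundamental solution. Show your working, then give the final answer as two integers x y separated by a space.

25 4

[6; 4,12] for √39; ℓ=2 ⇒ convergent index 1
step 0: (6, 1)  from 6·(1,0) + (0,1)
step 1: (25, 4)  from 4·(6,1) + (1,0)
→ (25, 4).  Check: 25²=625, 39·4²=624, difference 1.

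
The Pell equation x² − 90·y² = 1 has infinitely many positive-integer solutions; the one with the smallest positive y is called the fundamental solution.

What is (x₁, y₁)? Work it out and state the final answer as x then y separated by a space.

√90 → a₀=9, period (2,18); ℓ=2 even so k=1
step 0: (9, 1)  from 9·(1,0) + (0,1)
step 1: (19, 2)  from 2·(9,1) + (1,0)
fundamental: x₁=19, y₁=2  (since 361 − 90·4 = 1)

19 2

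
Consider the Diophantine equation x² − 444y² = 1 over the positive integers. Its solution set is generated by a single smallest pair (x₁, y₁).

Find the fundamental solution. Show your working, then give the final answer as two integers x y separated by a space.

√444 → a₀=21, period (14,42); ℓ=2 even so k=1
i=0: a=21 ⇒ p=21, q=1
i=1: a=14 ⇒ p=295, q=14
fundamental: x₁=295, y₁=14  (since 87025 − 444·196 = 1)

295 14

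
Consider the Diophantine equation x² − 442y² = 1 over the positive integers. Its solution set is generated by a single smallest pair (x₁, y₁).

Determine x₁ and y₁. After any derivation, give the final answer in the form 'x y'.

d=442: √d = [21; 42] (ℓ=1, odd), read p_1/q_1
a_0=21:  p_0=21·1+0=21,  q_0=21·0+1=1
a_1=42:  p_1=42·21+1=883,  q_1=42·1+0=42
fundamental: x₁=883, y₁=42  (since 779689 − 442·1764 = 1)

883 42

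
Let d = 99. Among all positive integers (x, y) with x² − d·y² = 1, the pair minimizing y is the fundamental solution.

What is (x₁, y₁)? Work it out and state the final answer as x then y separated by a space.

10 1

√99 = [9; 1,18, …], period ℓ=2 (even) → k=1
step 0: (9, 1)  from 9·(1,0) + (0,1)
step 1: (10, 1)  from 1·(9,1) + (1,0)
→ (10, 1).  Check: 10²=100, 99·1²=99, difference 1.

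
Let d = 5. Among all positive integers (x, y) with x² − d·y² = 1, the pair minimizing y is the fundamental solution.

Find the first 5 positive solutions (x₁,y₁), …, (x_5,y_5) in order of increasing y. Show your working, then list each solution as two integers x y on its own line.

9 4
161 72
2889 1292
51841 23184
930249 416020

[2; 4] for √5; ℓ=1 ⇒ convergent index 1
i=0: a=2 ⇒ p=2, q=1
i=1: a=4 ⇒ p=9, q=4
fundamental: x₁=9, y₁=4  (since 81 − 5·16 = 1)
k=2:  x_2 = 9·9+5·4·4 = 161,  y_2 = 9·4+4·9 = 72
k=3:  x_3 = 9·161+5·4·72 = 2889,  y_3 = 9·72+4·161 = 1292
k=4:  x_4 = 9·2889+5·4·1292 = 51841,  y_4 = 9·1292+4·2889 = 23184
k=5:  x_5 = 9·51841+5·4·23184 = 930249,  y_5 = 9·23184+4·51841 = 416020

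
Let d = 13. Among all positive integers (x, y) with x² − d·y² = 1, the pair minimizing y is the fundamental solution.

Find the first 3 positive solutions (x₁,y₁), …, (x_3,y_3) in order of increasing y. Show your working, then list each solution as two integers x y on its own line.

d=13: √d = [3; 1,1,1,1,6] (ℓ=5, odd), read p_9/q_9
step 0: (3, 1)  from 3·(1,0) + (0,1)
step 1: (4, 1)  from 1·(3,1) + (1,0)
…
step 4: (18, 5)  from 1·(11,3) + (7,2)
step 5: (119, 33)  from 6·(18,5) + (11,3)
…
step 7: (256, 71)  from 1·(137,38) + (119,33)
step 8: (393, 109)  from 1·(256,71) + (137,38)
step 9: (649, 180)  from 1·(393,109) + (256,71)
→ (649, 180).  Check: 649²=421201, 13·180²=421200, difference 1.
n=2: (649,180)∘(649,180) = (649·649+13·180·180, 649·180+180·649) = (842401,233640)
n=3: (842401,233640)∘(649,180) = (649·842401+13·180·233640, 649·233640+180·842401) = (1093435849,303264540)

649 180
842401 233640
1093435849 303264540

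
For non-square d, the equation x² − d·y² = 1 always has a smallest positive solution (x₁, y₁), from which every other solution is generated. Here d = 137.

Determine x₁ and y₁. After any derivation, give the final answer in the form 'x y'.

[11; 1,2,2,1,1,2,2,1,22] for √137; ℓ=9 ⇒ convergent index 17
a_0=11:  p_0=11·1+0=11,  q_0=11·0+1=1
a_1=1:  p_1=1·11+1=12,  q_1=1·1+0=1
a_2=2:  p_2=2·12+11=35,  q_2=2·1+1=3
a_3=2:  p_3=2·35+12=82,  q_3=2·3+1=7
…
a_10=1:  p_10=1·39597+1744=41341,  q_10=1·3383+149=3532
…
a_12=2:  p_12=2·122279+41341=285899,  q_12=2·10447+3532=24426
a_13=1:  p_13=1·285899+122279=408178,  q_13=1·24426+10447=34873
…
a_15=2:  p_15=2·694077+408178=1796332,  q_15=2·59299+34873=153471
a_16=2:  p_16=2·1796332+694077=4286741,  q_16=2·153471+59299=366241
a_17=1:  p_17=1·4286741+1796332=6083073,  q_17=1·366241+153471=519712
fundamental: x₁=6083073, y₁=519712  (since 37003777123329 − 137·270100562944 = 1)

6083073 519712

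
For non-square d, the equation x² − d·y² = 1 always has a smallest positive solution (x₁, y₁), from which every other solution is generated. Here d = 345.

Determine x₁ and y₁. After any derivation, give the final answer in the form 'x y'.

[18; 1,1,2,1,6,1,2,1,1,36] for √345; ℓ=10 ⇒ convergent index 9
i=0: a=18 ⇒ p=18, q=1
…
i=2: a=1 ⇒ p=37, q=2
…
i=8: a=1 ⇒ p=3882, q=209
i=9: a=1 ⇒ p=6761, q=364
(x₁, y₁) = (6761, 364);  6761² − 345·364² = 1 ✓

6761 364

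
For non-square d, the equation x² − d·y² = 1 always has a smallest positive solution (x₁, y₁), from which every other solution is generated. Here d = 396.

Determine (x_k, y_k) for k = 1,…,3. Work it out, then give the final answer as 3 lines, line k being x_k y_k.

d=396: √d = [19; 1,8,1,38] (ℓ=4, even), read p_3/q_3
a_0=19:  p_0=19·1+0=19,  q_0=19·0+1=1
…
a_2=8:  p_2=8·20+19=179,  q_2=8·1+1=9
a_3=1:  p_3=1·179+20=199,  q_3=1·9+1=10
fundamental: x₁=199, y₁=10  (since 39601 − 396·100 = 1)
(x_2, y_2) = (199·199 + 396·10·10, 199·10 + 10·199) = (79201, 3980)
(x_3, y_3) = (199·79201 + 396·10·3980, 199·3980 + 10·79201) = (31521799, 1584030)

199 10
79201 3980
31521799 1584030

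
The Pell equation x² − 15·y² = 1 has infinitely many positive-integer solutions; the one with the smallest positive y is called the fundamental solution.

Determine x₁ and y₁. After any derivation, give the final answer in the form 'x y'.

√15 → a₀=3, period (1,6); ℓ=2 even so k=1
step 0: (3, 1)  from 3·(1,0) + (0,1)
step 1: (4, 1)  from 1·(3,1) + (1,0)
(x₁, y₁) = (4, 1);  4² − 15·1² = 1 ✓

4 1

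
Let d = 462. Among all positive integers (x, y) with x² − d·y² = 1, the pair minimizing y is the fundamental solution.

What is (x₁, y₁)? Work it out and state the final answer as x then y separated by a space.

√462 → a₀=21, period (2,42); ℓ=2 even so k=1
i=0: a=21 ⇒ p=21, q=1
i=1: a=2 ⇒ p=43, q=2
→ (43, 2).  Check: 43²=1849, 462·2²=1848, difference 1.

43 2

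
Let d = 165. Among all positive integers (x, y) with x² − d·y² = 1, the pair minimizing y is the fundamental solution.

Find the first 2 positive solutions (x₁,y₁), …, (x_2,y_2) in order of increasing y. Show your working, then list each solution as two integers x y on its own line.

√165 = [12; 1,5,2,5,1,24, …], period ℓ=6 (even) → k=5
step 0: (12, 1)  from 12·(1,0) + (0,1)
…
step 2: (77, 6)  from 5·(13,1) + (12,1)
…
step 4: (912, 71)  from 5·(167,13) + (77,6)
step 5: (1079, 84)  from 1·(912,71) + (167,13)
→ (1079, 84).  Check: 1079²=1164241, 165·84²=1164240, difference 1.
n=2: (1079,84)∘(1079,84) = (1079·1079+165·84·84, 1079·84+84·1079) = (2328481,181272)

1079 84
2328481 181272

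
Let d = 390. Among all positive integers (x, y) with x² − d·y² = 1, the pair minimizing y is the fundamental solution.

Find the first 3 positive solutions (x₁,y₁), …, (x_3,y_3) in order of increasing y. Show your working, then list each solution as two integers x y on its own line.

79 4
12481 632
1971919 99852

d=390: √d = [19; 1,2,1,38] (ℓ=4, even), read p_3/q_3
step 0: (19, 1)  from 19·(1,0) + (0,1)
step 1: (20, 1)  from 1·(19,1) + (1,0)
step 2: (59, 3)  from 2·(20,1) + (19,1)
step 3: (79, 4)  from 1·(59,3) + (20,1)
→ (79, 4).  Check: 79²=6241, 390·4²=6240, difference 1.
k=2:  x_2 = 79·79+390·4·4 = 12481,  y_2 = 79·4+4·79 = 632
k=3:  x_3 = 79·12481+390·4·632 = 1971919,  y_3 = 79·632+4·12481 = 99852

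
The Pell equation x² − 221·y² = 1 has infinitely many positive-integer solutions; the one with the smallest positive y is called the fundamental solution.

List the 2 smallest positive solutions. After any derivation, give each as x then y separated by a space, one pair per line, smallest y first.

1665 112
5544449 372960

d=221: √d = [14; 1,6,2,6,1,28] (ℓ=6, even), read p_5/q_5
a_0=14:  p_0=14·1+0=14,  q_0=14·0+1=1
a_1=1:  p_1=1·14+1=15,  q_1=1·1+0=1
a_2=6:  p_2=6·15+14=104,  q_2=6·1+1=7
a_3=2:  p_3=2·104+15=223,  q_3=2·7+1=15
a_4=6:  p_4=6·223+104=1442,  q_4=6·15+7=97
a_5=1:  p_5=1·1442+223=1665,  q_5=1·97+15=112
fundamental: x₁=1665, y₁=112  (since 2772225 − 221·12544 = 1)
(1665+112√221)^2 = 5544449 + 372960√221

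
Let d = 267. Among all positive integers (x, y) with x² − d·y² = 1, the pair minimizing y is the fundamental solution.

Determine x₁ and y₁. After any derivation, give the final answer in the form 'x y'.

[16; 2,1,15,1,2,32] for √267; ℓ=6 ⇒ convergent index 5
step 0: (16, 1)  from 16·(1,0) + (0,1)
…
step 4: (817, 50)  from 1·(768,47) + (49,3)
step 5: (2402, 147)  from 2·(817,50) + (768,47)
fundamental: x₁=2402, y₁=147  (since 5769604 − 267·21609 = 1)

2402 147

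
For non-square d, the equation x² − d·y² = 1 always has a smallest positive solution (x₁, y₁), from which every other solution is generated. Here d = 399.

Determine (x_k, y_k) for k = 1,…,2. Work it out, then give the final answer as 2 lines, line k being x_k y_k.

20 1
799 40

[19; 1,38] for √399; ℓ=2 ⇒ convergent index 1
a_0=19:  p_0=19·1+0=19,  q_0=19·0+1=1
a_1=1:  p_1=1·19+1=20,  q_1=1·1+0=1
(x₁, y₁) = (20, 1);  20² − 399·1² = 1 ✓
n=2: (20,1)∘(20,1) = (20·20+399·1·1, 20·1+1·20) = (799,40)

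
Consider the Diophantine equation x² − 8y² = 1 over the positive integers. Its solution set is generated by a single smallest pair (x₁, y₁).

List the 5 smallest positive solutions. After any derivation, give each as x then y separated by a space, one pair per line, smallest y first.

√8 = [2; 1,4, …], period ℓ=2 (even) → k=1
a_0=2:  p_0=2·1+0=2,  q_0=2·0+1=1
a_1=1:  p_1=1·2+1=3,  q_1=1·1+0=1
→ (3, 1).  Check: 3²=9, 8·1²=8, difference 1.
(x_2, y_2) = (3·3 + 8·1·1, 3·1 + 1·3) = (17, 6)
(x_3, y_3) = (3·17 + 8·1·6, 3·6 + 1·17) = (99, 35)
(x_4, y_4) = (3·99 + 8·1·35, 3·35 + 1·99) = (577, 204)
(x_5, y_5) = (3·577 + 8·1·204, 3·204 + 1·577) = (3363, 1189)

3 1
17 6
99 35
577 204
3363 1189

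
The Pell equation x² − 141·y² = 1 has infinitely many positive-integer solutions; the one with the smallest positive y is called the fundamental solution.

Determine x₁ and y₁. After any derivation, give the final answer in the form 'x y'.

95 8

√141 → a₀=11, period (1,6,1,22); ℓ=4 even so k=3
k=0  a_k=11  p_k/q_k = 11/1
k=1  a_k=1  p_k/q_k = 12/1
k=2  a_k=6  p_k/q_k = 83/7
k=3  a_k=1  p_k/q_k = 95/8
fundamental: x₁=95, y₁=8  (since 9025 − 141·64 = 1)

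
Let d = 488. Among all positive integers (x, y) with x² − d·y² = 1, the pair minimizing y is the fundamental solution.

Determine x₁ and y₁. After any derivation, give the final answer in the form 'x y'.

√488 = [22; 11,44, …], period ℓ=2 (even) → k=1
i=0: a=22 ⇒ p=22, q=1
i=1: a=11 ⇒ p=243, q=11
→ (243, 11).  Check: 243²=59049, 488·11²=59048, difference 1.

243 11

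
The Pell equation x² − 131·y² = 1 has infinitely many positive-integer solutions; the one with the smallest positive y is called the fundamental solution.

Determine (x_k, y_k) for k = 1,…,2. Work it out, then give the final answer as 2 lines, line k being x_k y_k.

10610 927
225144199 19670940

d=131: √d = [11; 2,4,11,4,2,22] (ℓ=6, even), read p_5/q_5
i=0: a=11 ⇒ p=11, q=1
i=1: a=2 ⇒ p=23, q=2
i=2: a=4 ⇒ p=103, q=9
i=3: a=11 ⇒ p=1156, q=101
i=4: a=4 ⇒ p=4727, q=413
i=5: a=2 ⇒ p=10610, q=927
→ (10610, 927).  Check: 10610²=112572100, 131·927²=112572099, difference 1.
(10610+927√131)^2 = 225144199 + 19670940√131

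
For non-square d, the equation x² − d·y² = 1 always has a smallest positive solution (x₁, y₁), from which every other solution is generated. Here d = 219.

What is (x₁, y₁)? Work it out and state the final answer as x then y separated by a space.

74 5

√219 → a₀=14, period (1,3,1,28); ℓ=4 even so k=3
i=0: a=14 ⇒ p=14, q=1
…
i=2: a=3 ⇒ p=59, q=4
i=3: a=1 ⇒ p=74, q=5
→ (74, 5).  Check: 74²=5476, 219·5²=5475, difference 1.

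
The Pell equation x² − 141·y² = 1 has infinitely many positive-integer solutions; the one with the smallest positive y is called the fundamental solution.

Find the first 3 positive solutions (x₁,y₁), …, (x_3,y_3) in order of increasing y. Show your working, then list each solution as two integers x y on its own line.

√141 = [11; 1,6,1,22, …], period ℓ=4 (even) → k=3
step 0: (11, 1)  from 11·(1,0) + (0,1)
step 1: (12, 1)  from 1·(11,1) + (1,0)
step 2: (83, 7)  from 6·(12,1) + (11,1)
step 3: (95, 8)  from 1·(83,7) + (12,1)
(x₁, y₁) = (95, 8);  95² − 141·8² = 1 ✓
n=2: (95,8)∘(95,8) = (95·95+141·8·8, 95·8+8·95) = (18049,1520)
n=3: (18049,1520)∘(95,8) = (95·18049+141·8·1520, 95·1520+8·18049) = (3429215,288792)

95 8
18049 1520
3429215 288792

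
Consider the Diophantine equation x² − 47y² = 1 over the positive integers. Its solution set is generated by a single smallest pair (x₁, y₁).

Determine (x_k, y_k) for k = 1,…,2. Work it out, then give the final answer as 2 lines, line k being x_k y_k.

√47 = [6; 1,5,1,12, …], period ℓ=4 (even) → k=3
i=0: a=6 ⇒ p=6, q=1
…
i=2: a=5 ⇒ p=41, q=6
i=3: a=1 ⇒ p=48, q=7
fundamental: x₁=48, y₁=7  (since 2304 − 47·49 = 1)
(48+7√47)^2 = 4607 + 672√47

48 7
4607 672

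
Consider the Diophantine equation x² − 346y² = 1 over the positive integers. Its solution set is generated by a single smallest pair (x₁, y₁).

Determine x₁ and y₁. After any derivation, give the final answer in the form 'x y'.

17299 930

√346 = [18; 1,1,1,1,36, …], period ℓ=5 (odd) → k=9
i=0: a=18 ⇒ p=18, q=1
i=1: a=1 ⇒ p=19, q=1
…
i=8: a=1 ⇒ p=10398, q=559
i=9: a=1 ⇒ p=17299, q=930
fundamental: x₁=17299, y₁=930  (since 299255401 − 346·864900 = 1)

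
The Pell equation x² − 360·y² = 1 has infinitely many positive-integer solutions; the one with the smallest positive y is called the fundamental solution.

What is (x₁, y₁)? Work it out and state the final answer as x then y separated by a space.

19 1

[18; 1,36] for √360; ℓ=2 ⇒ convergent index 1
step 0: (18, 1)  from 18·(1,0) + (0,1)
step 1: (19, 1)  from 1·(18,1) + (1,0)
→ (19, 1).  Check: 19²=361, 360·1²=360, difference 1.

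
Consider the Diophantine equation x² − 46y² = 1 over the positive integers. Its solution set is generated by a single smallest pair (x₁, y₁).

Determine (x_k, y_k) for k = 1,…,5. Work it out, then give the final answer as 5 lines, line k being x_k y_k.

√46 = [6; 1,3,1,1,2,6,2,1,1,3,1,12, …], period ℓ=12 (even) → k=11
k=0  a_k=6  p_k/q_k = 6/1
…
k=4  a_k=1  p_k/q_k = 61/9
k=5  a_k=2  p_k/q_k = 156/23
k=6  a_k=6  p_k/q_k = 997/147
k=7  a_k=2  p_k/q_k = 2150/317
k=8  a_k=1  p_k/q_k = 3147/464
k=9  a_k=1  p_k/q_k = 5297/781
k=10  a_k=3  p_k/q_k = 19038/2807
k=11  a_k=1  p_k/q_k = 24335/3588
→ (24335, 3588).  Check: 24335²=592192225, 46·3588²=592192224, difference 1.
k=2:  x_2 = 24335·24335+46·3588·3588 = 1184384449,  y_2 = 24335·3588+3588·24335 = 174627960
k=3:  x_3 = 24335·1184384449+46·3588·174627960 = 57643991108495,  y_3 = 24335·174627960+3588·1184384449 = 8499142809612
k=4:  x_4 = 24335·57643991108495+46·3588·8499142809612 = 2805533046066067201,  y_4 = 24335·8499142809612+3588·57643991108495 = 413653280369188080
k=5:  x_5 = 24335·2805533046066067201+46·3588·413653280369188080 = 136545293294391499564175,  y_5 = 24335·413653280369188080+3588·2805533046066067201 = 20132505147069241043988

24335 3588
1184384449 174627960
57643991108495 8499142809612
2805533046066067201 413653280369188080
136545293294391499564175 20132505147069241043988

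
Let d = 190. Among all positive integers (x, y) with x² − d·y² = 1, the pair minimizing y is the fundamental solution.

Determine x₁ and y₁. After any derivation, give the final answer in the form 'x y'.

52021 3774

√190 → a₀=13, period (1,3,1,1,1,…,3,1,26); ℓ=14 even so k=13
k=0  a_k=13  p_k/q_k = 13/1
k=1  a_k=1  p_k/q_k = 14/1
…
k=3  a_k=1  p_k/q_k = 69/5
k=4  a_k=1  p_k/q_k = 124/9
k=5  a_k=1  p_k/q_k = 193/14
k=6  a_k=2  p_k/q_k = 510/37
k=7  a_k=2  p_k/q_k = 1213/88
k=8  a_k=2  p_k/q_k = 2936/213
k=9  a_k=1  p_k/q_k = 4149/301
k=10  a_k=1  p_k/q_k = 7085/514
k=11  a_k=1  p_k/q_k = 11234/815
k=12  a_k=3  p_k/q_k = 40787/2959
k=13  a_k=1  p_k/q_k = 52021/3774
→ (52021, 3774).  Check: 52021²=2706184441, 190·3774²=2706184440, difference 1.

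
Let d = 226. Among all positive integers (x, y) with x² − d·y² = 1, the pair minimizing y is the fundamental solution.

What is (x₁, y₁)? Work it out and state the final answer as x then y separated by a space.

451 30

√226 = [15; 30, …], period ℓ=1 (odd) → k=1
k=0  a_k=15  p_k/q_k = 15/1
k=1  a_k=30  p_k/q_k = 451/30
(x₁, y₁) = (451, 30);  451² − 226·30² = 1 ✓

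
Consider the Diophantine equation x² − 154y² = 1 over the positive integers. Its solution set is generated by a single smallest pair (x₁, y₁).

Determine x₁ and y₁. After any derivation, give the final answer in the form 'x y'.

21295 1716

[12; 2,2,3,1,2,1,3,2,2,24] for √154; ℓ=10 ⇒ convergent index 9
k=0  a_k=12  p_k/q_k = 12/1
…
k=6  a_k=1  p_k/q_k = 1030/83
…
k=8  a_k=2  p_k/q_k = 8724/703
k=9  a_k=2  p_k/q_k = 21295/1716
(x₁, y₁) = (21295, 1716);  21295² − 154·1716² = 1 ✓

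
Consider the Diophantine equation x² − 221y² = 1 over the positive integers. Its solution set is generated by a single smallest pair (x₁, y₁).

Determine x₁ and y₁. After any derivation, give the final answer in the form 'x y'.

√221 = [14; 1,6,2,6,1,28, …], period ℓ=6 (even) → k=5
i=0: a=14 ⇒ p=14, q=1
…
i=3: a=2 ⇒ p=223, q=15
i=4: a=6 ⇒ p=1442, q=97
i=5: a=1 ⇒ p=1665, q=112
→ (1665, 112).  Check: 1665²=2772225, 221·112²=2772224, difference 1.

1665 112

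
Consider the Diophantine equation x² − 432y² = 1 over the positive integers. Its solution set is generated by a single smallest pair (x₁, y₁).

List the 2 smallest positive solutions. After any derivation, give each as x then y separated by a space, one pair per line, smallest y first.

1351 65
3650401 175630

[20; 1,3,1,1,1,3,1,40] for √432; ℓ=8 ⇒ convergent index 7
k=0  a_k=20  p_k/q_k = 20/1
…
k=6  a_k=3  p_k/q_k = 1060/51
k=7  a_k=1  p_k/q_k = 1351/65
→ (1351, 65).  Check: 1351²=1825201, 432·65²=1825200, difference 1.
(x_2, y_2) = (1351·1351 + 432·65·65, 1351·65 + 65·1351) = (3650401, 175630)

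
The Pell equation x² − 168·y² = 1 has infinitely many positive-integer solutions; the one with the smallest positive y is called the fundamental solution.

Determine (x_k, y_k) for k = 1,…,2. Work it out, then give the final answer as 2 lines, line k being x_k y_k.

√168 = [12; 1,24, …], period ℓ=2 (even) → k=1
i=0: a=12 ⇒ p=12, q=1
i=1: a=1 ⇒ p=13, q=1
(x₁, y₁) = (13, 1);  13² − 168·1² = 1 ✓
(13+1√168)^2 = 337 + 26√168

13 1
337 26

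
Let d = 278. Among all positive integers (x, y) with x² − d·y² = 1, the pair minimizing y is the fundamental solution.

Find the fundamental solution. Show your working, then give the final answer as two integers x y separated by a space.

d=278: √d = [16; 1,2,16,2,1,32] (ℓ=6, even), read p_5/q_5
i=0: a=16 ⇒ p=16, q=1
…
i=2: a=2 ⇒ p=50, q=3
i=3: a=16 ⇒ p=817, q=49
i=4: a=2 ⇒ p=1684, q=101
i=5: a=1 ⇒ p=2501, q=150
→ (2501, 150).  Check: 2501²=6255001, 278·150²=6255000, difference 1.

2501 150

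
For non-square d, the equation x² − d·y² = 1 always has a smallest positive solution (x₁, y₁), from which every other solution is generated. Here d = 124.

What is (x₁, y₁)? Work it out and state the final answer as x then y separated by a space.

4620799 414960

√124 = [11; 7,2,1,1,1,…,2,7,22, …], period ℓ=16 (even) → k=15
i=0: a=11 ⇒ p=11, q=1
…
i=2: a=2 ⇒ p=167, q=15
…
i=4: a=1 ⇒ p=412, q=37
i=5: a=1 ⇒ p=657, q=59
…
i=8: a=4 ⇒ p=14543, q=1306
…
i=12: a=1 ⇒ p=152167, q=13665
i=13: a=1 ⇒ p=237042, q=21287
i=14: a=2 ⇒ p=626251, q=56239
i=15: a=7 ⇒ p=4620799, q=414960
(x₁, y₁) = (4620799, 414960);  4620799² − 124·414960² = 1 ✓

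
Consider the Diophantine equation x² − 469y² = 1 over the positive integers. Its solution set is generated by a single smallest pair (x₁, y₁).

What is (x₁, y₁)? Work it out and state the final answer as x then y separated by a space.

137215 6336

[21; 1,1,1,10,6,10,1,1,1,42] for √469; ℓ=10 ⇒ convergent index 9
k=0  a_k=21  p_k/q_k = 21/1
…
k=2  a_k=1  p_k/q_k = 43/2
k=3  a_k=1  p_k/q_k = 65/3
k=4  a_k=10  p_k/q_k = 693/32
k=5  a_k=6  p_k/q_k = 4223/195
k=6  a_k=10  p_k/q_k = 42923/1982
…
k=8  a_k=1  p_k/q_k = 90069/4159
k=9  a_k=1  p_k/q_k = 137215/6336
(x₁, y₁) = (137215, 6336);  137215² − 469·6336² = 1 ✓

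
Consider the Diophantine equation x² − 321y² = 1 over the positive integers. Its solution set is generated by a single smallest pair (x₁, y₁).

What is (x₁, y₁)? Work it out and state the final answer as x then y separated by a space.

215 12

√321 → a₀=17, period (1,10,1,34); ℓ=4 even so k=3
k=0  a_k=17  p_k/q_k = 17/1
k=1  a_k=1  p_k/q_k = 18/1
k=2  a_k=10  p_k/q_k = 197/11
k=3  a_k=1  p_k/q_k = 215/12
(x₁, y₁) = (215, 12);  215² − 321·12² = 1 ✓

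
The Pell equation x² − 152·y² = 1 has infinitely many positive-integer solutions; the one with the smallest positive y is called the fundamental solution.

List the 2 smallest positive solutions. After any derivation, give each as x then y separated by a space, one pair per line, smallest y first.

37 3
2737 222

√152 → a₀=12, period (3,24); ℓ=2 even so k=1
i=0: a=12 ⇒ p=12, q=1
i=1: a=3 ⇒ p=37, q=3
(x₁, y₁) = (37, 3);  37² − 152·3² = 1 ✓
(37+3√152)^2 = 2737 + 222√152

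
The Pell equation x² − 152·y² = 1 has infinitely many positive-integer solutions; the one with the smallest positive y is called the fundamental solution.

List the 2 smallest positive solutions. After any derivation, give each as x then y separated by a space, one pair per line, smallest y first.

37 3
2737 222

√152 → a₀=12, period (3,24); ℓ=2 even so k=1
i=0: a=12 ⇒ p=12, q=1
i=1: a=3 ⇒ p=37, q=3
fundamental: x₁=37, y₁=3  (since 1369 − 152·9 = 1)
(x_2, y_2) = (37·37 + 152·3·3, 37·3 + 3·37) = (2737, 222)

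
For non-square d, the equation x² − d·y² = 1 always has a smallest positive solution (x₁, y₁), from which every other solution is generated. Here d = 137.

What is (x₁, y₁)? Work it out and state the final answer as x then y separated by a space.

6083073 519712

d=137: √d = [11; 1,2,2,1,1,2,2,1,22] (ℓ=9, odd), read p_17/q_17
a_0=11:  p_0=11·1+0=11,  q_0=11·0+1=1
…
a_3=2:  p_3=2·35+12=82,  q_3=2·3+1=7
a_4=1:  p_4=1·82+35=117,  q_4=1·7+3=10
a_5=1:  p_5=1·117+82=199,  q_5=1·10+7=17
…
a_7=2:  p_7=2·515+199=1229,  q_7=2·44+17=105
…
a_11=2:  p_11=2·41341+39597=122279,  q_11=2·3532+3383=10447
a_12=2:  p_12=2·122279+41341=285899,  q_12=2·10447+3532=24426
a_13=1:  p_13=1·285899+122279=408178,  q_13=1·24426+10447=34873
a_14=1:  p_14=1·408178+285899=694077,  q_14=1·34873+24426=59299
a_15=2:  p_15=2·694077+408178=1796332,  q_15=2·59299+34873=153471
a_16=2:  p_16=2·1796332+694077=4286741,  q_16=2·153471+59299=366241
a_17=1:  p_17=1·4286741+1796332=6083073,  q_17=1·366241+153471=519712
(x₁, y₁) = (6083073, 519712);  6083073² − 137·519712² = 1 ✓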